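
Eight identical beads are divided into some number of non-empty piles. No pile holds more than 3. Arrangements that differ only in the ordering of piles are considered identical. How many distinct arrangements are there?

The partitions of 8 that satisfy the conditions:
3,3,2
3,3,1,1
3,2,2,1
3,2,1,1,1
3,1,1,1,1,1
2,2,2,2
2,2,2,1,1
2,2,1,1,1,1
2,1,1,1,1,1,1
1,1,1,1,1,1,1,1

10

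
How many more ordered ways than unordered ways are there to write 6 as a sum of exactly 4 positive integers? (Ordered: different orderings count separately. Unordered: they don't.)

8

Ordered (compositions into 4 parts): C(5,3) = 10.
Unordered (partitions into 4 parts): 2.
Difference: 10 − 2 = 8.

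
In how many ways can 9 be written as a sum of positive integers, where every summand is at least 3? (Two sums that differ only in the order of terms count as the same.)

Enumerating:
9
6,3
5,4
3,3,3
Counting gives 4.

4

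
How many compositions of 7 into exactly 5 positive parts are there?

15

Equivalently, choose which 4 of the 6 gaps become plus signs: C(6,4) = 15.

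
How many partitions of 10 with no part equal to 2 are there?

They are:
10
9, 1
8, 1, 1
7, 3
7, 1, 1, 1
6, 4
6, 3, 1
6, 1, 1, 1, 1
5, 5
5, 4, 1
5, 3, 1, 1
5, 1, 1, 1, 1, 1
4, 4, 1, 1
4, 3, 3
4, 3, 1, 1, 1
4, 1, 1, 1, 1, 1, 1
3, 3, 3, 1
3, 3, 1, 1, 1, 1
3, 1, 1, 1, 1, 1, 1, 1
1, 1, 1, 1, 1, 1, 1, 1, 1, 1

20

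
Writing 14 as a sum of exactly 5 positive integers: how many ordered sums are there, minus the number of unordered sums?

Ordered (compositions into 5 parts): C(13,4) = 715.
Partitions of 14 into exactly 5 parts: 23.
Difference: 715 − 23 = 692.

692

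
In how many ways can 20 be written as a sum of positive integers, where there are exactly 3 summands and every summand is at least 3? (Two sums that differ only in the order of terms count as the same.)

16

Enumerating:
3, 3, 14
3, 4, 13
3, 5, 12
4, 4, 12
3, 6, 11
4, 5, 11
3, 7, 10
4, 6, 10
5, 5, 10
3, 8, 9
4, 7, 9
5, 6, 9
4, 8, 8
5, 7, 8
6, 6, 8
6, 7, 7
Counting gives 16.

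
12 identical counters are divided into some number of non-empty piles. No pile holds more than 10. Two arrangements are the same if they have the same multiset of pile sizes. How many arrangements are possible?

Direct enumeration gives 75 partitions.

75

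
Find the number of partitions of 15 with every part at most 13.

174

A full systematic count gives 174.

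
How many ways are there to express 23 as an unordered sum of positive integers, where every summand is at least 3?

Enumerating by decreasing first part gives 88 partitions in all.

88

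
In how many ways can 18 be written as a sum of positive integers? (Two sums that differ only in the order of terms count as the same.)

385

Enumerating by decreasing first part gives 385 partitions in all.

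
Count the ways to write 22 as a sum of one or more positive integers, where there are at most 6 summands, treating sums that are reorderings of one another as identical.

Enumerating by decreasing first part gives 391 partitions in all.

391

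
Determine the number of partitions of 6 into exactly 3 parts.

Enumerating:
1 + 1 + 4
1 + 2 + 3
2 + 2 + 2
Counting gives 3.

3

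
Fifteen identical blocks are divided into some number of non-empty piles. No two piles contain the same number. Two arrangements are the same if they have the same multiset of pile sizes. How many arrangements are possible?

27

There are too many to list fully; the first 12 (by largest part) are:
15
1+14
2+13
3+12
1+2+12
4+11
1+3+11
5+10
1+4+10
2+3+10
6+9
1+5+9
…and 15 more, for 27 total.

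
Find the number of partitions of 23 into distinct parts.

Systematic enumeration (by largest part, then next-largest, …) yields 104.

104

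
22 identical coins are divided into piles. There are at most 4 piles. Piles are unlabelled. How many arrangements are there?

Counting exhaustively, 136 partitions satisfy the conditions.

136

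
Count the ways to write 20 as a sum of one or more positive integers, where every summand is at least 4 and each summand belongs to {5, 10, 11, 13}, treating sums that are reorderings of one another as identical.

Listing the qualifying partitions of 20:
10+10
10+5+5
5+5+5+5

3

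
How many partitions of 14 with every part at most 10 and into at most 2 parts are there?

Enumerating:
10 + 4
9 + 5
8 + 6
7 + 7
Counting gives 4.

4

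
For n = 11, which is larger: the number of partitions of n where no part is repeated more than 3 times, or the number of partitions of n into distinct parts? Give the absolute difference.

26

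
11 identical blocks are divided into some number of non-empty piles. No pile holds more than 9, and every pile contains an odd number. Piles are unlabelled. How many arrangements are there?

11

Listing the qualifying partitions of 11:
1+1+9
1+3+7
1+1+1+1+7
1+5+5
3+3+5
1+1+1+3+5
1+1+1+1+1+1+5
1+1+3+3+3
1+1+1+1+1+3+3
1+1+1+1+1+1+1+1+3
1+1+1+1+1+1+1+1+1+1+1
Counting gives 11.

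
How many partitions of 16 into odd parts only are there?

32

There are too many to list fully; the first 12 (by largest part) are:
15+1
13+3
13+1+1+1
11+5
11+3+1+1
11+1+1+1+1+1
9+7
9+5+1+1
9+3+3+1
9+3+1+1+1+1
9+1+1+1+1+1+1+1
7+7+1+1
…and 20 more, for 32 total.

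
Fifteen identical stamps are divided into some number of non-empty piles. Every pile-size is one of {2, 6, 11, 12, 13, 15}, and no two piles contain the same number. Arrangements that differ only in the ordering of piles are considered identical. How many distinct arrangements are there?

2

The partitions of 15 that satisfy the conditions:
15
2+13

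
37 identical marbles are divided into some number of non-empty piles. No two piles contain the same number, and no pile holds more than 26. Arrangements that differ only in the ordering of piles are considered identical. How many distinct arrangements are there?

717

A full systematic count gives 717.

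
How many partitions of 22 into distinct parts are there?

89

Systematic enumeration (by largest part, then next-largest, …) yields 89.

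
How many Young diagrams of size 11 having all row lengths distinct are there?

12

They are:
11
10,1
9,2
8,3
8,2,1
7,4
7,3,1
6,5
6,4,1
6,3,2
5,4,2
5,3,2,1
That's 12 in total.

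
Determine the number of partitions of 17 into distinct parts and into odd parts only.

Enumerating:
17
13,3,1
11,5,1
9,7,1
9,5,3
Counting gives 5.

5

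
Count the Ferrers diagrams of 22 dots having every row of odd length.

89

There are 89 such partitions.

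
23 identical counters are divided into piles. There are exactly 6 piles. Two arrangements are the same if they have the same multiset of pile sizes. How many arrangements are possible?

A full systematic count gives 163.

163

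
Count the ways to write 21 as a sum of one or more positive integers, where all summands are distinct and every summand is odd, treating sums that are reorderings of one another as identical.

8

Enumerating:
21
17,3,1
15,5,1
13,7,1
13,5,3
11,9,1
11,7,3
9,7,5
Counting gives 8.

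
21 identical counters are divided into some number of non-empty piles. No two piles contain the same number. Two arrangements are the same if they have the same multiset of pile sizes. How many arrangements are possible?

76

Systematic enumeration (by largest part, then next-largest, …) yields 76.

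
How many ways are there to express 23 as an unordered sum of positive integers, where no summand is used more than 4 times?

769

A full systematic count gives 769.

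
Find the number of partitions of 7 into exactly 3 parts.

4

The partitions of 7 that satisfy the conditions:
1, 1, 5
1, 2, 4
1, 3, 3
2, 2, 3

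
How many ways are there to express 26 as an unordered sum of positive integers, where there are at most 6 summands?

There are 709 such partitions.

709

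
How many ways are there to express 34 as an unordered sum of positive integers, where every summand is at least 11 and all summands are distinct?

7

They are:
34
23 + 11
22 + 12
21 + 13
20 + 14
19 + 15
18 + 16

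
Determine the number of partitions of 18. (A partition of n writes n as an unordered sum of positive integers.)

385

Direct enumeration gives 385 partitions.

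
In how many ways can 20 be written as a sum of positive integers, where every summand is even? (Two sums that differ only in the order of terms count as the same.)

A partial list (first 12 by largest part):
20
18+2
16+4
16+2+2
14+6
14+4+2
14+2+2+2
12+8
12+6+2
12+4+4
12+4+2+2
12+2+2+2+2
…and 30 more, for 42 total.

42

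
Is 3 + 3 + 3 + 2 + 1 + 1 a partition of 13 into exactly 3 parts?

The parts sum to 13, and the condition 'there are exactly 3 summands' is violated.

No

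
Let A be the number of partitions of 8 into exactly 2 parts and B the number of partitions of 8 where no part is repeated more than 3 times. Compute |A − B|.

Partitions of 8 into exactly 2 parts: 4.
Partitions of 8 where no part is repeated more than 3 times: 16.
|4 − 16| = 12.

12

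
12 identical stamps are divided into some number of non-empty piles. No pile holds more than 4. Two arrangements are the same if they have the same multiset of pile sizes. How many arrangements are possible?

34

A partial list (first 12 by largest part):
4+4+4
4+4+3+1
4+4+2+2
4+4+2+1+1
4+4+1+1+1+1
4+3+3+2
4+3+3+1+1
4+3+2+2+1
4+3+2+1+1+1
4+3+1+1+1+1+1
4+2+2+2+2
4+2+2+2+1+1
…and 22 more, for 34 total.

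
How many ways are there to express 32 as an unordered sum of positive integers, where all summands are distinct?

390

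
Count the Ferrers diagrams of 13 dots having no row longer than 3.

Listing the qualifying partitions of 13:
3, 3, 3, 3, 1
3, 3, 3, 2, 2
3, 3, 3, 2, 1, 1
3, 3, 3, 1, 1, 1, 1
3, 3, 2, 2, 2, 1
3, 3, 2, 2, 1, 1, 1
3, 3, 2, 1, 1, 1, 1, 1
3, 3, 1, 1, 1, 1, 1, 1, 1
3, 2, 2, 2, 2, 2
3, 2, 2, 2, 2, 1, 1
3, 2, 2, 2, 1, 1, 1, 1
3, 2, 2, 1, 1, 1, 1, 1, 1
3, 2, 1, 1, 1, 1, 1, 1, 1, 1
3, 1, 1, 1, 1, 1, 1, 1, 1, 1, 1
2, 2, 2, 2, 2, 2, 1
2, 2, 2, 2, 2, 1, 1, 1
2, 2, 2, 2, 1, 1, 1, 1, 1
2, 2, 2, 1, 1, 1, 1, 1, 1, 1
2, 2, 1, 1, 1, 1, 1, 1, 1, 1, 1
2, 1, 1, 1, 1, 1, 1, 1, 1, 1, 1, 1
1, 1, 1, 1, 1, 1, 1, 1, 1, 1, 1, 1, 1
Counting gives 21.

21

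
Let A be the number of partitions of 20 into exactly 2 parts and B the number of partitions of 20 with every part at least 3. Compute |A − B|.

Partitions of 20 into exactly 2 parts: 10.
Partitions of 20 with every part at least 3: 49.
|10 − 49| = 39.

39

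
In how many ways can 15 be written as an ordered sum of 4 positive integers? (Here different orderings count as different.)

364

Place 3 bars in the 14 internal gaps of a row of 15 dots: C(14,3) = 364.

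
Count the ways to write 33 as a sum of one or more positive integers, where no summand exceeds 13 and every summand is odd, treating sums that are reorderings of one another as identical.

310

A full systematic count gives 310.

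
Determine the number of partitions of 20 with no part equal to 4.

396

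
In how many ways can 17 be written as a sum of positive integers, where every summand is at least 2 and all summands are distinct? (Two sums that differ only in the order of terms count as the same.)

21

They are:
17
15 + 2
14 + 3
13 + 4
12 + 5
12 + 3 + 2
11 + 6
11 + 4 + 2
10 + 7
10 + 5 + 2
10 + 4 + 3
9 + 8
9 + 6 + 2
9 + 5 + 3
8 + 7 + 2
8 + 6 + 3
8 + 5 + 4
8 + 4 + 3 + 2
7 + 6 + 4
7 + 5 + 3 + 2
6 + 5 + 4 + 2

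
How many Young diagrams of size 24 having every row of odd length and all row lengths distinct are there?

11

They are:
23, 1
21, 3
19, 5
17, 7
15, 9
15, 5, 3, 1
13, 11
13, 7, 3, 1
11, 9, 3, 1
11, 7, 5, 1
9, 7, 5, 3
That's 11 in total.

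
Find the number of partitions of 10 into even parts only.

Enumerating:
10
2+8
4+6
2+2+6
2+4+4
2+2+2+4
2+2+2+2+2

7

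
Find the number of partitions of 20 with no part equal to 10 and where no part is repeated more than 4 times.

There are 375 such partitions.

375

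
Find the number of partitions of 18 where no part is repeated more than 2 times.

There are 135 such partitions.

135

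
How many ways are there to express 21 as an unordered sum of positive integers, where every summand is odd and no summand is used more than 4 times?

There are too many to list fully; the first 12 (by largest part) are:
21
19 + 1 + 1
17 + 3 + 1
17 + 1 + 1 + 1 + 1
15 + 5 + 1
15 + 3 + 3
15 + 3 + 1 + 1 + 1
13 + 7 + 1
13 + 5 + 3
13 + 5 + 1 + 1 + 1
13 + 3 + 3 + 1 + 1
11 + 9 + 1
…and 29 more, for 41 total.

41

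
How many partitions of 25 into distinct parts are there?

Counting exhaustively, 142 partitions satisfy the conditions.

142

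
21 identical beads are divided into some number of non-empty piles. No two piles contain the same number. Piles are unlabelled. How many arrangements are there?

There are 76 such partitions.

76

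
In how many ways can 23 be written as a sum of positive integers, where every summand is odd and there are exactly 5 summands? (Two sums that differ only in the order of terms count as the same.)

The partitions of 23 that satisfy the conditions:
19+1+1+1+1
17+3+1+1+1
15+5+1+1+1
15+3+3+1+1
13+7+1+1+1
13+5+3+1+1
13+3+3+3+1
11+9+1+1+1
11+7+3+1+1
11+5+5+1+1
11+5+3+3+1
11+3+3+3+3
9+9+3+1+1
9+7+5+1+1
9+7+3+3+1
9+5+5+3+1
9+5+3+3+3
7+7+7+1+1
7+7+5+3+1
7+7+3+3+3
7+5+5+5+1
7+5+5+3+3
5+5+5+5+3
Counting gives 23.

23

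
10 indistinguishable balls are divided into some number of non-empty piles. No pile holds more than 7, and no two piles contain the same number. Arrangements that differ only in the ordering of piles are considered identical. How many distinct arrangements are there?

The partitions of 10 that satisfy the conditions:
7, 3
7, 2, 1
6, 4
6, 3, 1
5, 4, 1
5, 3, 2
4, 3, 2, 1
Counting gives 7.

7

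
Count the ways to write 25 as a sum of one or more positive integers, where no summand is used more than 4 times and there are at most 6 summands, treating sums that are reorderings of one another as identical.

Systematic enumeration (by largest part, then next-largest, …) yields 607.

607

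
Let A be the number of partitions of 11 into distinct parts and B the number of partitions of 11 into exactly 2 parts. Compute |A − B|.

7

Partitions of 11 into distinct parts: 12.
Partitions of 11 into exactly 2 parts: 5.
|12 − 5| = 7.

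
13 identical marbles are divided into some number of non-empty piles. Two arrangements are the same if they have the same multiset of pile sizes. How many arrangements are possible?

101

Systematic enumeration (by largest part, then next-largest, …) yields 101.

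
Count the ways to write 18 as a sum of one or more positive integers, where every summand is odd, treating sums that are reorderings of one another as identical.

There are too many to list fully; the first 12 (by largest part) are:
1,17
3,15
1,1,1,15
5,13
1,1,3,13
1,1,1,1,1,13
7,11
1,1,5,11
1,3,3,11
1,1,1,1,3,11
1,1,1,1,1,1,1,11
9,9
…and 34 more, for 46 total.

46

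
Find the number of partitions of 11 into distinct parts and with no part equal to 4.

9

Listing the qualifying partitions of 11:
11
10 + 1
9 + 2
8 + 3
8 + 2 + 1
7 + 3 + 1
6 + 5
6 + 3 + 2
5 + 3 + 2 + 1
That's 9 in total.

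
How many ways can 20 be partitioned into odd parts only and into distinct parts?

7

The partitions of 20 that satisfy the conditions:
1, 19
3, 17
5, 15
7, 13
9, 11
1, 3, 5, 11
1, 3, 7, 9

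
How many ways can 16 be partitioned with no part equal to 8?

Counting exhaustively, 209 partitions satisfy the conditions.

209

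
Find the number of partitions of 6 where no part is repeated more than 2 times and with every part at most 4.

5

Enumerating:
4,2
4,1,1
3,3
3,2,1
2,2,1,1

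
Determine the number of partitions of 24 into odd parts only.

122

Systematic enumeration (by largest part, then next-largest, …) yields 122.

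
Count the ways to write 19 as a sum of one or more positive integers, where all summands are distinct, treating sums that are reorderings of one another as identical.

There are too many to list fully; the first 12 (by largest part) are:
19
18,1
17,2
16,3
16,2,1
15,4
15,3,1
14,5
14,4,1
14,3,2
13,6
13,5,1
…and 42 more, for 54 total.

54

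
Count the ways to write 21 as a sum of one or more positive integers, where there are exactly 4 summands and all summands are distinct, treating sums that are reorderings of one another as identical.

27

A partial list (first 12 by largest part):
15, 3, 2, 1
14, 4, 2, 1
13, 5, 2, 1
13, 4, 3, 1
12, 6, 2, 1
12, 5, 3, 1
12, 4, 3, 2
11, 7, 2, 1
11, 6, 3, 1
11, 5, 4, 1
11, 5, 3, 2
10, 8, 2, 1
…and 15 more, for 27 total.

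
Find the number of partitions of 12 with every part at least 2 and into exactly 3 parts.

7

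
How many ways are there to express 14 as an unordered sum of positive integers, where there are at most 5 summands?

70

A partial list (first 12 by largest part):
14
13, 1
12, 2
12, 1, 1
11, 3
11, 2, 1
11, 1, 1, 1
10, 4
10, 3, 1
10, 2, 2
10, 2, 1, 1
10, 1, 1, 1, 1
…and 58 more, for 70 total.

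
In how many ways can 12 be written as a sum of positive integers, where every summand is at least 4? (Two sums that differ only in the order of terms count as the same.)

5

They are:
12
4,8
5,7
6,6
4,4,4
That's 5 in total.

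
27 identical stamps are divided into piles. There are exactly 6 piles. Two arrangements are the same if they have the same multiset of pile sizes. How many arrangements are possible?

331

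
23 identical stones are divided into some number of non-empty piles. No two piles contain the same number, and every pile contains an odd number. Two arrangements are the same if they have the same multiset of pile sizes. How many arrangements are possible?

Enumerating:
23
19+3+1
17+5+1
15+7+1
15+5+3
13+9+1
13+7+3
11+9+3
11+7+5
Counting gives 9.

9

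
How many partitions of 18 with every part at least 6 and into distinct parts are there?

They are:
18
12+6
11+7
10+8
That's 4 in total.

4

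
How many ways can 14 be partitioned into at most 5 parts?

A partial list (first 12 by largest part):
14
13 + 1
12 + 2
12 + 1 + 1
11 + 3
11 + 2 + 1
11 + 1 + 1 + 1
10 + 4
10 + 3 + 1
10 + 2 + 2
10 + 2 + 1 + 1
10 + 1 + 1 + 1 + 1
…and 58 more, for 70 total.

70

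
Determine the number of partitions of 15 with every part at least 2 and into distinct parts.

The partitions of 15 that satisfy the conditions:
15
13+2
12+3
11+4
10+5
10+3+2
9+6
9+4+2
8+7
8+5+2
8+4+3
7+6+2
7+5+3
6+5+4
6+4+3+2

15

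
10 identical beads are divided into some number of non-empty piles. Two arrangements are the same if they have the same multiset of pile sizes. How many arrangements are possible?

A partial list (first 12 by largest part):
10
9,1
8,2
8,1,1
7,3
7,2,1
7,1,1,1
6,4
6,3,1
6,2,2
6,2,1,1
6,1,1,1,1
…and 30 more, for 42 total.

42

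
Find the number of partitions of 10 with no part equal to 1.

12

They are:
10
8+2
7+3
6+4
6+2+2
5+5
5+3+2
4+4+2
4+3+3
4+2+2+2
3+3+2+2
2+2+2+2+2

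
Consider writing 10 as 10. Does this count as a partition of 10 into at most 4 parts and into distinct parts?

The parts sum to 10, and the condition 'there are at most 4 summands' holds; the condition 'all summands are distinct' holds.

Yes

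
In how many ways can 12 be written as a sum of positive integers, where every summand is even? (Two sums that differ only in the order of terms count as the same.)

11

They are:
12
10+2
8+4
8+2+2
6+6
6+4+2
6+2+2+2
4+4+4
4+4+2+2
4+2+2+2+2
2+2+2+2+2+2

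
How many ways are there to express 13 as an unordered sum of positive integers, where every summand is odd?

Listing the qualifying partitions of 13:
13
1, 1, 11
1, 3, 9
1, 1, 1, 1, 9
1, 5, 7
3, 3, 7
1, 1, 1, 3, 7
1, 1, 1, 1, 1, 1, 7
3, 5, 5
1, 1, 1, 5, 5
1, 1, 3, 3, 5
1, 1, 1, 1, 1, 3, 5
1, 1, 1, 1, 1, 1, 1, 1, 5
1, 3, 3, 3, 3
1, 1, 1, 1, 3, 3, 3
1, 1, 1, 1, 1, 1, 1, 3, 3
1, 1, 1, 1, 1, 1, 1, 1, 1, 1, 3
1, 1, 1, 1, 1, 1, 1, 1, 1, 1, 1, 1, 1
That's 18 in total.

18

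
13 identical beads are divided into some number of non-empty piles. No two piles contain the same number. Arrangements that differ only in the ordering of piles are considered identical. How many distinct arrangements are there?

Listing the qualifying partitions of 13:
13
12 + 1
11 + 2
10 + 3
10 + 2 + 1
9 + 4
9 + 3 + 1
8 + 5
8 + 4 + 1
8 + 3 + 2
7 + 6
7 + 5 + 1
7 + 4 + 2
7 + 3 + 2 + 1
6 + 5 + 2
6 + 4 + 3
6 + 4 + 2 + 1
5 + 4 + 3 + 1
Counting gives 18.

18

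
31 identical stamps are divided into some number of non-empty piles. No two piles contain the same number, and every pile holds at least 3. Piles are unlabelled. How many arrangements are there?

Direct enumeration gives 103 partitions.

103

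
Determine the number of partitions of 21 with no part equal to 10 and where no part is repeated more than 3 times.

Direct enumeration gives 357 partitions.

357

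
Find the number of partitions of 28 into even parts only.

135

Counting exhaustively, 135 partitions satisfy the conditions.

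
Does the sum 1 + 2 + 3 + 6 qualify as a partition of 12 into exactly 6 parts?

The parts sum to 12, and the condition 'there are exactly 6 summands' is violated.

No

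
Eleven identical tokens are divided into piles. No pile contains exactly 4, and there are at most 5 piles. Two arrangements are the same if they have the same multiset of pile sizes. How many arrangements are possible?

26

A partial list (first 12 by largest part):
11
10,1
9,2
9,1,1
8,3
8,2,1
8,1,1,1
7,3,1
7,2,2
7,2,1,1
7,1,1,1,1
6,5
…and 14 more, for 26 total.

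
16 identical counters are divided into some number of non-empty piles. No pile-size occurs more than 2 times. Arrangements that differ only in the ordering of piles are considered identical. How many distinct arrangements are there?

89

There are 89 such partitions.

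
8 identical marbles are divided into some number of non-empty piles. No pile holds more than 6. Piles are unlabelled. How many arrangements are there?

Listing the qualifying partitions of 8:
6,2
6,1,1
5,3
5,2,1
5,1,1,1
4,4
4,3,1
4,2,2
4,2,1,1
4,1,1,1,1
3,3,2
3,3,1,1
3,2,2,1
3,2,1,1,1
3,1,1,1,1,1
2,2,2,2
2,2,2,1,1
2,2,1,1,1,1
2,1,1,1,1,1,1
1,1,1,1,1,1,1,1
Counting gives 20.

20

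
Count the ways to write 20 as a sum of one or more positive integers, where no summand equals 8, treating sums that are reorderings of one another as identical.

Enumerating by decreasing first part gives 550 partitions in all.

550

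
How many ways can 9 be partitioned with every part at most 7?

There are too many to list fully; the first 12 (by largest part) are:
7, 2
7, 1, 1
6, 3
6, 2, 1
6, 1, 1, 1
5, 4
5, 3, 1
5, 2, 2
5, 2, 1, 1
5, 1, 1, 1, 1
4, 4, 1
4, 3, 2
…and 16 more, for 28 total.

28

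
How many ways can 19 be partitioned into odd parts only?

54

There are too many to list fully; the first 12 (by largest part) are:
19
17 + 1 + 1
15 + 3 + 1
15 + 1 + 1 + 1 + 1
13 + 5 + 1
13 + 3 + 3
13 + 3 + 1 + 1 + 1
13 + 1 + 1 + 1 + 1 + 1 + 1
11 + 7 + 1
11 + 5 + 3
11 + 5 + 1 + 1 + 1
11 + 3 + 3 + 1 + 1
…and 42 more, for 54 total.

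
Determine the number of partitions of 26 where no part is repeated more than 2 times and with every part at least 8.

9

Enumerating:
26
18,8
17,9
16,10
15,11
14,12
13,13
10,8,8
9,9,8
Counting gives 9.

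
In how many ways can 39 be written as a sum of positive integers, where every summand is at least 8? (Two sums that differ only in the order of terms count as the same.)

A partial list (first 12 by largest part):
39
31,8
30,9
29,10
28,11
27,12
26,13
25,14
24,15
23,16
23,8,8
22,17
…and 39 more, for 51 total.

51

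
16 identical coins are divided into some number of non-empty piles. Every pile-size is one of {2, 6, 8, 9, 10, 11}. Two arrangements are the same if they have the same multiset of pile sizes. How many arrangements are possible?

Listing the qualifying partitions of 16:
6, 10
2, 2, 2, 10
8, 8
2, 6, 8
2, 2, 2, 2, 8
2, 2, 6, 6
2, 2, 2, 2, 2, 6
2, 2, 2, 2, 2, 2, 2, 2

8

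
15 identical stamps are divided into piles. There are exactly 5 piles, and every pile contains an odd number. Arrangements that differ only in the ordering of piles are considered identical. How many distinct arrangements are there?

Listing the qualifying partitions of 15:
11, 1, 1, 1, 1
9, 3, 1, 1, 1
7, 5, 1, 1, 1
7, 3, 3, 1, 1
5, 5, 3, 1, 1
5, 3, 3, 3, 1
3, 3, 3, 3, 3
That's 7 in total.

7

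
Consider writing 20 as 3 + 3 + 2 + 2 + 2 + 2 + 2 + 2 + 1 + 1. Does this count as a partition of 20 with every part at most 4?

The parts sum to 20, and the condition 'no summand exceeds 4' holds.

Yes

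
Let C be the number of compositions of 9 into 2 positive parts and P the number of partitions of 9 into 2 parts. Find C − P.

Ordered (compositions into 2 parts): C(8,1) = 8.
Partitions of 9 into exactly 2 parts: 4.
Difference: 8 − 4 = 4.

4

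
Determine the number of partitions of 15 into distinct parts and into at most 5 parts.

There are too many to list fully; the first 12 (by largest part) are:
15
14 + 1
13 + 2
12 + 3
12 + 2 + 1
11 + 4
11 + 3 + 1
10 + 5
10 + 4 + 1
10 + 3 + 2
9 + 6
9 + 5 + 1
…and 15 more, for 27 total.

27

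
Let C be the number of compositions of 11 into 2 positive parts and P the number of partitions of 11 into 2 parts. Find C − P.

5

Ordered (compositions into 2 parts): C(10,1) = 10.
Unordered (partitions into 2 parts): 5.
Difference: 10 − 5 = 5.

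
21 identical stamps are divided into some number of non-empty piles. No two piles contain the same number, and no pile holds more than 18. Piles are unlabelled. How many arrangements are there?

Counting exhaustively, 73 partitions satisfy the conditions.

73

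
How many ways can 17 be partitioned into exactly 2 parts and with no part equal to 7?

Enumerating:
1 + 16
2 + 15
3 + 14
4 + 13
5 + 12
6 + 11
8 + 9
Counting gives 7.

7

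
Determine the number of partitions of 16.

231

Direct enumeration gives 231 partitions.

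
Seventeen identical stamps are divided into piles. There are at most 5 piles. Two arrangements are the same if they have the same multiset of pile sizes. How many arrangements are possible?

There are 119 such partitions.

119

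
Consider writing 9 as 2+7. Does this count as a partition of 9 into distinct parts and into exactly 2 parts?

The parts sum to 9, and the condition 'all summands are distinct' holds; the condition 'there are exactly 2 summands' holds.

Yes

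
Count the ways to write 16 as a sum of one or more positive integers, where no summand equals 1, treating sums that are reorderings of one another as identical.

55

There are too many to list fully; the first 12 (by largest part) are:
16
2+14
3+13
4+12
2+2+12
5+11
2+3+11
6+10
2+4+10
3+3+10
2+2+2+10
7+9
…and 43 more, for 55 total.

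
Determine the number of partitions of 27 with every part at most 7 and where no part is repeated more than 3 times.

272

There are 272 such partitions.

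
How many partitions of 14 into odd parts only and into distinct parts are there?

The partitions of 14 that satisfy the conditions:
13, 1
11, 3
9, 5

3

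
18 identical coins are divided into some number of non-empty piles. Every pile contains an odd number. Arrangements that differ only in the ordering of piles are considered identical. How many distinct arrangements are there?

There are too many to list fully; the first 12 (by largest part) are:
17+1
15+3
15+1+1+1
13+5
13+3+1+1
13+1+1+1+1+1
11+7
11+5+1+1
11+3+3+1
11+3+1+1+1+1
11+1+1+1+1+1+1+1
9+9
…and 34 more, for 46 total.

46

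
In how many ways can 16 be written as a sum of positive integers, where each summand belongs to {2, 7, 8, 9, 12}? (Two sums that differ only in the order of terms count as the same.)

Listing the qualifying partitions of 16:
12+2+2
9+7
8+8
8+2+2+2+2
7+7+2
2+2+2+2+2+2+2+2

6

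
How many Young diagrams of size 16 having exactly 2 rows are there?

8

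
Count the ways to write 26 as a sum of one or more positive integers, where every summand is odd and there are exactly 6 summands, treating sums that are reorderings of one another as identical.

There are too many to list fully; the first 12 (by largest part) are:
21, 1, 1, 1, 1, 1
19, 3, 1, 1, 1, 1
17, 5, 1, 1, 1, 1
17, 3, 3, 1, 1, 1
15, 7, 1, 1, 1, 1
15, 5, 3, 1, 1, 1
15, 3, 3, 3, 1, 1
13, 9, 1, 1, 1, 1
13, 7, 3, 1, 1, 1
13, 5, 5, 1, 1, 1
13, 5, 3, 3, 1, 1
13, 3, 3, 3, 3, 1
…and 23 more, for 35 total.

35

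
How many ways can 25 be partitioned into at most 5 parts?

Systematic enumeration (by largest part, then next-largest, …) yields 377.

377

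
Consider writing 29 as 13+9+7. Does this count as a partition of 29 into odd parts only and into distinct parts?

The parts sum to 29, and the condition 'every summand is odd' holds; the condition 'all summands are distinct' holds.

Yes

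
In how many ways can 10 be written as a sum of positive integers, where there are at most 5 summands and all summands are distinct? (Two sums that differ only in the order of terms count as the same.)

The partitions of 10 that satisfy the conditions:
10
9,1
8,2
7,3
7,2,1
6,4
6,3,1
5,4,1
5,3,2
4,3,2,1
That's 10 in total.

10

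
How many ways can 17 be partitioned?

297

There are 297 such partitions.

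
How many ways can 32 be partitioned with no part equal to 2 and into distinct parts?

Enumerating by decreasing first part gives 221 partitions in all.

221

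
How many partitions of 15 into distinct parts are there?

A partial list (first 12 by largest part):
15
14,1
13,2
12,3
12,2,1
11,4
11,3,1
10,5
10,4,1
10,3,2
9,6
9,5,1
…and 15 more, for 27 total.

27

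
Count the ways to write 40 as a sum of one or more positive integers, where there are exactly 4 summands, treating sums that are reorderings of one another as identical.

478

Counting exhaustively, 478 partitions satisfy the conditions.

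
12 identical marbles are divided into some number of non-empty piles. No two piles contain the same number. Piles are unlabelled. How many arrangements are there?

The partitions of 12 that satisfy the conditions:
12
11+1
10+2
9+3
9+2+1
8+4
8+3+1
7+5
7+4+1
7+3+2
6+5+1
6+4+2
6+3+2+1
5+4+3
5+4+2+1

15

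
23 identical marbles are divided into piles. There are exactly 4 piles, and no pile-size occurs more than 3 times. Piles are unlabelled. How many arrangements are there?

Enumerating by decreasing first part gives 94 partitions in all.

94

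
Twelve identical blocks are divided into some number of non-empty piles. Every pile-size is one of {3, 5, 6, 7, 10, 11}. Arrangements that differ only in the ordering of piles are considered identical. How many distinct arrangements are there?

4

The partitions of 12 that satisfy the conditions:
5 + 7
6 + 6
3 + 3 + 6
3 + 3 + 3 + 3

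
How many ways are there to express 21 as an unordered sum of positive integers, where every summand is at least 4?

27

A partial list (first 12 by largest part):
21
17,4
16,5
15,6
14,7
13,8
13,4,4
12,9
12,5,4
11,10
11,6,4
11,5,5
…and 15 more, for 27 total.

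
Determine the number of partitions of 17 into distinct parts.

A partial list (first 12 by largest part):
17
16,1
15,2
14,3
14,2,1
13,4
13,3,1
12,5
12,4,1
12,3,2
11,6
11,5,1
…and 26 more, for 38 total.

38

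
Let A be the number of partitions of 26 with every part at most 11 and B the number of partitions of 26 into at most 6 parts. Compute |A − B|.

Partitions of 26 with every part at most 11: 1930.
Partitions of 26 into at most 6 parts: 709.
|1930 − 709| = 1221.

1221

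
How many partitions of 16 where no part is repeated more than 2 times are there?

89

Systematic enumeration (by largest part, then next-largest, …) yields 89.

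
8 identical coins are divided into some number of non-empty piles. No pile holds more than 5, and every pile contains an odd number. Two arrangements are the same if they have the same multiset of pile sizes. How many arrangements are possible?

5

They are:
5+3
5+1+1+1
3+3+1+1
3+1+1+1+1+1
1+1+1+1+1+1+1+1
That's 5 in total.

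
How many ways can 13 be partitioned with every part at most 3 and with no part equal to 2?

5

Enumerating:
3, 3, 3, 3, 1
3, 3, 3, 1, 1, 1, 1
3, 3, 1, 1, 1, 1, 1, 1, 1
3, 1, 1, 1, 1, 1, 1, 1, 1, 1, 1
1, 1, 1, 1, 1, 1, 1, 1, 1, 1, 1, 1, 1
Counting gives 5.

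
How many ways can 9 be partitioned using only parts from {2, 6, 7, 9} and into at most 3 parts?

2

They are:
9
7 + 2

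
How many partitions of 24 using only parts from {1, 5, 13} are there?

Listing the qualifying partitions of 24:
13, 5, 5, 1
13, 5, 1, 1, 1, 1, 1, 1
13, 1, 1, 1, 1, 1, 1, 1, 1, 1, 1, 1
5, 5, 5, 5, 1, 1, 1, 1
5, 5, 5, 1, 1, 1, 1, 1, 1, 1, 1, 1
5, 5, 1, 1, 1, 1, 1, 1, 1, 1, 1, 1, 1, 1, 1, 1
5, 1, 1, 1, 1, 1, 1, 1, 1, 1, 1, 1, 1, 1, 1, 1, 1, 1, 1, 1
1, 1, 1, 1, 1, 1, 1, 1, 1, 1, 1, 1, 1, 1, 1, 1, 1, 1, 1, 1, 1, 1, 1, 1
Counting gives 8.

8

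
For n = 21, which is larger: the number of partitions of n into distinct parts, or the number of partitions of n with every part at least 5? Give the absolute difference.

61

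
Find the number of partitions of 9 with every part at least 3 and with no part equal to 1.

Listing the qualifying partitions of 9:
9
6,3
5,4
3,3,3

4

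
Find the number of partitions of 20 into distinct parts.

There are too many to list fully; the first 12 (by largest part) are:
20
1,19
2,18
3,17
1,2,17
4,16
1,3,16
5,15
1,4,15
2,3,15
6,14
1,5,14
…and 52 more, for 64 total.

64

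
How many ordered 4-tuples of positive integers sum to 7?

20

By stars and bars with positive parts, the count is C(6,3) = 20.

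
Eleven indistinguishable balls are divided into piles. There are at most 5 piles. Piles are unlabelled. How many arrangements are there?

A partial list (first 12 by largest part):
11
10, 1
9, 2
9, 1, 1
8, 3
8, 2, 1
8, 1, 1, 1
7, 4
7, 3, 1
7, 2, 2
7, 2, 1, 1
7, 1, 1, 1, 1
…and 25 more, for 37 total.

37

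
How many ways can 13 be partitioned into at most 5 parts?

There are too many to list fully; the first 12 (by largest part) are:
13
12,1
11,2
11,1,1
10,3
10,2,1
10,1,1,1
9,4
9,3,1
9,2,2
9,2,1,1
9,1,1,1,1
…and 45 more, for 57 total.

57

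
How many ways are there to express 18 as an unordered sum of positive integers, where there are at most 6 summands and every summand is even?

A partial list (first 12 by largest part):
18
16, 2
14, 4
14, 2, 2
12, 6
12, 4, 2
12, 2, 2, 2
10, 8
10, 6, 2
10, 4, 4
10, 4, 2, 2
10, 2, 2, 2, 2
…and 14 more, for 26 total.

26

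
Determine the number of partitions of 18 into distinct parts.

There are too many to list fully; the first 12 (by largest part) are:
18
17,1
16,2
15,3
15,2,1
14,4
14,3,1
13,5
13,4,1
13,3,2
12,6
12,5,1
…and 34 more, for 46 total.

46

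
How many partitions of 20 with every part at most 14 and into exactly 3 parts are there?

There are too many to list fully; the first 12 (by largest part) are:
14 + 5 + 1
14 + 4 + 2
14 + 3 + 3
13 + 6 + 1
13 + 5 + 2
13 + 4 + 3
12 + 7 + 1
12 + 6 + 2
12 + 5 + 3
12 + 4 + 4
11 + 8 + 1
11 + 7 + 2
…and 15 more, for 27 total.

27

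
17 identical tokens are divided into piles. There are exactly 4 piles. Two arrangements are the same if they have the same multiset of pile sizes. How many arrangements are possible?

39

A partial list (first 12 by largest part):
14,1,1,1
13,2,1,1
12,3,1,1
12,2,2,1
11,4,1,1
11,3,2,1
11,2,2,2
10,5,1,1
10,4,2,1
10,3,3,1
10,3,2,2
9,6,1,1
…and 27 more, for 39 total.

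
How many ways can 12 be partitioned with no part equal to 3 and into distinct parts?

Enumerating:
12
11, 1
10, 2
9, 2, 1
8, 4
7, 5
7, 4, 1
6, 5, 1
6, 4, 2
5, 4, 2, 1

10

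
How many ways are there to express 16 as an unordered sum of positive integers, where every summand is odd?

There are too many to list fully; the first 12 (by largest part) are:
1 + 15
3 + 13
1 + 1 + 1 + 13
5 + 11
1 + 1 + 3 + 11
1 + 1 + 1 + 1 + 1 + 11
7 + 9
1 + 1 + 5 + 9
1 + 3 + 3 + 9
1 + 1 + 1 + 1 + 3 + 9
1 + 1 + 1 + 1 + 1 + 1 + 1 + 9
1 + 1 + 7 + 7
…and 20 more, for 32 total.

32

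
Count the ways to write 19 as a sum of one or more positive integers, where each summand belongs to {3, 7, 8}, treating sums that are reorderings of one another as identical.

2

They are:
8, 8, 3
7, 3, 3, 3, 3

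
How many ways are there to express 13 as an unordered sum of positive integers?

A full systematic count gives 101.

101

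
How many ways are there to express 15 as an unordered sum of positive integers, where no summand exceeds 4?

A partial list (first 12 by largest part):
4+4+4+3
4+4+4+2+1
4+4+4+1+1+1
4+4+3+3+1
4+4+3+2+2
4+4+3+2+1+1
4+4+3+1+1+1+1
4+4+2+2+2+1
4+4+2+2+1+1+1
4+4+2+1+1+1+1+1
4+4+1+1+1+1+1+1+1
4+3+3+3+2
…and 42 more, for 54 total.

54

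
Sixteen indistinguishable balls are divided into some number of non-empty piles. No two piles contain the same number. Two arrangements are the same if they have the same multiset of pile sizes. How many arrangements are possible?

32

A partial list (first 12 by largest part):
16
15, 1
14, 2
13, 3
13, 2, 1
12, 4
12, 3, 1
11, 5
11, 4, 1
11, 3, 2
10, 6
10, 5, 1
…and 20 more, for 32 total.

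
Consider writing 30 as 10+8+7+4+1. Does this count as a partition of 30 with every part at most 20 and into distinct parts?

The parts sum to 30, and the condition 'no summand exceeds 20' holds; the condition 'all summands are distinct' holds.

Yes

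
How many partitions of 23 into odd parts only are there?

Enumerating by decreasing first part gives 104 partitions in all.

104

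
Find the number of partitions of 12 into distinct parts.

15

The partitions of 12 that satisfy the conditions:
12
1+11
2+10
3+9
1+2+9
4+8
1+3+8
5+7
1+4+7
2+3+7
1+5+6
2+4+6
1+2+3+6
3+4+5
1+2+4+5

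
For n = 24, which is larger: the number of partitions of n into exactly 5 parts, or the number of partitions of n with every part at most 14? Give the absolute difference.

1314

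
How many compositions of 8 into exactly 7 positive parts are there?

7

By stars and bars with positive parts, the count is C(7,6) = 7.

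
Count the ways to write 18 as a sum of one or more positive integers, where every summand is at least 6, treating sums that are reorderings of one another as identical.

The partitions of 18 that satisfy the conditions:
18
12 + 6
11 + 7
10 + 8
9 + 9
6 + 6 + 6

6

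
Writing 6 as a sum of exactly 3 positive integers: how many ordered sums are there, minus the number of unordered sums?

7

Compositions: C(5,2) = 10.
Unordered (partitions into 3 parts): 3.
Difference: 10 − 3 = 7.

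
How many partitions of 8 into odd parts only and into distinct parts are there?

2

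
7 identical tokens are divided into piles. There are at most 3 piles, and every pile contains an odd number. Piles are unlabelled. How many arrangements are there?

Listing the qualifying partitions of 7:
7
1, 1, 5
1, 3, 3
Counting gives 3.

3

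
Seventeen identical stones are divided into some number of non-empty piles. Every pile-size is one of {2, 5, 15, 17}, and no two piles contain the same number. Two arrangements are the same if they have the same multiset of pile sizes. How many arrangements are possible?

They are:
17
15,2
That's 2 in total.

2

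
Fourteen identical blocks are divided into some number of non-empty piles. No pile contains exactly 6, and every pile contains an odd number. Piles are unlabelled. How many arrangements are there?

The partitions of 14 that satisfy the conditions:
13,1
11,3
11,1,1,1
9,5
9,3,1,1
9,1,1,1,1,1
7,7
7,5,1,1
7,3,3,1
7,3,1,1,1,1
7,1,1,1,1,1,1,1
5,5,3,1
5,5,1,1,1,1
5,3,3,3
5,3,3,1,1,1
5,3,1,1,1,1,1,1
5,1,1,1,1,1,1,1,1,1
3,3,3,3,1,1
3,3,3,1,1,1,1,1
3,3,1,1,1,1,1,1,1,1
3,1,1,1,1,1,1,1,1,1,1,1
1,1,1,1,1,1,1,1,1,1,1,1,1,1

22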